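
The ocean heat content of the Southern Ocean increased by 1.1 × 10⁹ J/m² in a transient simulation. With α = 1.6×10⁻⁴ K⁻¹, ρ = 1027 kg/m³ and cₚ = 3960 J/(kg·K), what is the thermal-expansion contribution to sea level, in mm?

43.3 mm

Δh = αQ/(ρcₚ) = 1.6×10⁻⁴ × 1.1×10⁹ / (1027 × 3960) ≈ 0.043276 m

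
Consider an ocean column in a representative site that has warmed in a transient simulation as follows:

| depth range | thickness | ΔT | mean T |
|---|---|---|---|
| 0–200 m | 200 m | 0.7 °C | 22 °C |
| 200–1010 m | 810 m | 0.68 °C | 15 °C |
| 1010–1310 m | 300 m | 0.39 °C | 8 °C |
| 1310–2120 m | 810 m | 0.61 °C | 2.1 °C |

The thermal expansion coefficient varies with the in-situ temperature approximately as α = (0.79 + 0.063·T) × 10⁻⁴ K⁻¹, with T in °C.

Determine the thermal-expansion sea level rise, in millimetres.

Layer 1: α = (0.79 + 0.063×22)×10⁻⁴ = 2.176×10⁻⁴ K⁻¹
Layer 2: α = (0.79 + 0.063×15)×10⁻⁴ = 1.735×10⁻⁴ K⁻¹
Layer 3: α = (0.79 + 0.063×8)×10⁻⁴ = 1.294×10⁻⁴ K⁻¹
Layer 4: α = (0.79 + 0.063×2.1)×10⁻⁴ = 0.9223×10⁻⁴ K⁻¹
0–200 m: 2.176×10⁻⁴ × 0.7 × 200 = 0.030464 m
200–1010 m: 0.68 × 810 × 1.735×10⁻⁴ = 0.0955638 m
Layer 3: 300 × 0.39 × 1.294×10⁻⁴ = 0.0151398 m
1310–2120 m: 0.9223×10⁻⁴ × 810 × 0.61 = 0.045570843 m
Δh = 0.030464 + 0.0955638 + 0.0151398 + 0.045570843 = 0.186738443 m ≈ 187 mm

187 mm of thermosteric rise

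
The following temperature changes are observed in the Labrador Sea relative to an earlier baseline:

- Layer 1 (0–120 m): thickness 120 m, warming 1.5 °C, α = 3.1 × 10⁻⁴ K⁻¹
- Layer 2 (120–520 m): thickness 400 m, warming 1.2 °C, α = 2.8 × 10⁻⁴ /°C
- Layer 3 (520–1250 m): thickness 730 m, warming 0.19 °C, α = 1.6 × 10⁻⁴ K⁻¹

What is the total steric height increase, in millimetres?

Layer 1: 3.1×10⁻⁴ × 120 × 1.5 = 0.05580 m
Layer 2: 2.8×10⁻⁴ × 400 × 1.2 = 0.13440 m
Layer 3: 730 × 1.6×10⁻⁴ × 0.19 = 0.022192 m
Δh = 0.05580 + 0.13440 + 0.022192 = 0.212392 m ≈ 212 mm

about 212 mm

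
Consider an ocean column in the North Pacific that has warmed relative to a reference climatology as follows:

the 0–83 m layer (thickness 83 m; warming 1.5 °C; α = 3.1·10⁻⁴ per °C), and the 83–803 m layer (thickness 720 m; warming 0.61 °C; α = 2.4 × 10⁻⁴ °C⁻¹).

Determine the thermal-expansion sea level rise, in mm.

0–83 m: 3.1×10⁻⁴ × 83 × 1.5 = 0.038595 m
Layer 2: 2.4×10⁻⁴ × 0.61 × 720 = 0.105408 m
Δh = 0.038595 + 0.105408 = 0.144003 m

about 144 mm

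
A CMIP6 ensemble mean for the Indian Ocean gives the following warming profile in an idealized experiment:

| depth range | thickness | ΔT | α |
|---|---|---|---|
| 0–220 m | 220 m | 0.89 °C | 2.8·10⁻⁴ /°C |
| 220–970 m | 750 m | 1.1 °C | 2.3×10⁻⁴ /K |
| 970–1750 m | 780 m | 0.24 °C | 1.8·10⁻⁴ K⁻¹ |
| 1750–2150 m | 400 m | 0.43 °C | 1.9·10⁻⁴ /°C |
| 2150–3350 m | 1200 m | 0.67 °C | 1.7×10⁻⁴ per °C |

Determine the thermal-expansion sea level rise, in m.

about 0.448 m

220 × 2.8×10⁻⁴ × 0.89 = 0.054824 m
220–970 m: 2.3×10⁻⁴ × 750 × 1.1 = 0.18975 m
970–1750 m: 780 × 1.8×10⁻⁴ × 0.24 = 0.033696 m
Layer 4: 1.9×10⁻⁴ × 400 × 0.43 = 0.03268 m
Layer 5: 1200 × 0.67 × 1.7×10⁻⁴ = 0.13668 m
Δh = 0.054824 + 0.18975 + 0.033696 + 0.03268 + 0.13668 = 0.44763 m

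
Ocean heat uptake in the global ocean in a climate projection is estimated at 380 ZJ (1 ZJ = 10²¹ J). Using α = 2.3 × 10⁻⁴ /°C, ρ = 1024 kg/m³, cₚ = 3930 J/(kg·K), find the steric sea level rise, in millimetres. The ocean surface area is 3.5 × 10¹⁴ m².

about 62 mm

Per unit area: Q = 380×10²¹ / (3.5×10¹⁴) ≈ 1.086×10⁹ J/m²
Δh = αQ/(ρcₚ) = 2.3×10⁻⁴ × 1.086×10⁹ / (1024 × 3930) ≈ 0.062068 m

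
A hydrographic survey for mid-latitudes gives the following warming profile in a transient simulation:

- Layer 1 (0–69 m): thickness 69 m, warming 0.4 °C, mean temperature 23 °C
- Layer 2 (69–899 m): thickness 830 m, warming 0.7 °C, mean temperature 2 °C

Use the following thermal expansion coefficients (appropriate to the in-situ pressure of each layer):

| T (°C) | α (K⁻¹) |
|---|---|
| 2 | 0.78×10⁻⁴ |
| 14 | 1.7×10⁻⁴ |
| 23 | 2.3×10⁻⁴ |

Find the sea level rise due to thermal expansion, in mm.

Layer 1 at 23 °C → α = 2.3×10⁻⁴ K⁻¹
Layer 2 at 2 °C → α = 0.78×10⁻⁴ K⁻¹
Layer 1: 2.3×10⁻⁴ × 69 × 0.4 = 0.006348 m
Layer 2: 0.78×10⁻⁴ × 0.7 × 830 = 0.045318 m
Δh = 0.006348 + 0.045318 = 0.051666 m

about 51.7 mm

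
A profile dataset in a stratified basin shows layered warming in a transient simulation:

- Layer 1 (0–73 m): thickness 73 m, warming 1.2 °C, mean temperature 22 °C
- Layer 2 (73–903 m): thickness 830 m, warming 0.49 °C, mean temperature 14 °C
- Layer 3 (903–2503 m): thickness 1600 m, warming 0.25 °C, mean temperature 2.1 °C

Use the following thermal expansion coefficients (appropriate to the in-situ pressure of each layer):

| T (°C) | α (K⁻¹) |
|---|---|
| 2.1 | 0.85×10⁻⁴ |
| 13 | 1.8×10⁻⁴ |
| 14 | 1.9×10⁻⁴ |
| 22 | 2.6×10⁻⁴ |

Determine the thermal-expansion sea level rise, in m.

0.13 m

Layer 1 at 22 °C → α = 2.6×10⁻⁴ K⁻¹
Layer 2 at 14 °C → α = 1.9×10⁻⁴ K⁻¹
Layer 3 at 2.1 °C → α = 0.85×10⁻⁴ K⁻¹
0–73 m: 2.6×10⁻⁴ × 1.2 × 73 = 0.022776 m
Layer 2: 0.49 × 830 × 1.9×10⁻⁴ = 0.077273 m
0.85×10⁻⁴ × 0.25 × 1600 = 0.03400 m
Δh = 0.022776 + 0.077273 + 0.03400 = 0.134049 m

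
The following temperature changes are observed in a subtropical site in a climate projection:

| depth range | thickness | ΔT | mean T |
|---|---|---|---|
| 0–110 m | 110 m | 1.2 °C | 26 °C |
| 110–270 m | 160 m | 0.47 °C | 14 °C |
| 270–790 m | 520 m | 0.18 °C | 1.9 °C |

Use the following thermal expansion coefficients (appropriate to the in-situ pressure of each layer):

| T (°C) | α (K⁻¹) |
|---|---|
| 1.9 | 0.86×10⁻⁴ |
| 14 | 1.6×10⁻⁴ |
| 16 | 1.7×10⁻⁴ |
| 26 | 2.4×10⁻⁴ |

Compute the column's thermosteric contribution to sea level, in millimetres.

Layer 1 at 26 °C → α = 2.4×10⁻⁴ K⁻¹
Layer 2 at 14 °C → α = 1.6×10⁻⁴ K⁻¹
Layer 3 at 1.9 °C → α = 0.86×10⁻⁴ K⁻¹
2.4×10⁻⁴ × 110 × 1.2 = 0.03168 m
110–270 m: 0.47 × 1.6×10⁻⁴ × 160 = 0.012032 m
520 × 0.86×10⁻⁴ × 0.18 = 0.0080496 m
Δh = 0.03168 + 0.012032 + 0.0080496 = 0.0517616 m

51.8 mm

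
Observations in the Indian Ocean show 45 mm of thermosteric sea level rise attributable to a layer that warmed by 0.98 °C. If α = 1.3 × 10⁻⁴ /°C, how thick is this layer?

H = Δh/(αΔT) = 0.045 / (1.3×10⁻⁴ × 0.98) ≈ 353.2 m

about 353 m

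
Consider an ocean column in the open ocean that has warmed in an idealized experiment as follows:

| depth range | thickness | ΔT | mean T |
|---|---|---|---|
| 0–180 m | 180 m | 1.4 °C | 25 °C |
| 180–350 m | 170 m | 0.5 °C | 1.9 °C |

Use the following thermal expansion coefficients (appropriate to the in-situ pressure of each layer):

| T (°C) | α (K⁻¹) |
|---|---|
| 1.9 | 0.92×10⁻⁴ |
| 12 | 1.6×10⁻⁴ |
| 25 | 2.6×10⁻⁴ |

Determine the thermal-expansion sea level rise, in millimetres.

73.3 mm

Layer 1 at 25 °C → α = 2.6×10⁻⁴ K⁻¹
Layer 2 at 1.9 °C → α = 0.92×10⁻⁴ K⁻¹
Layer 1: 1.4 × 2.6×10⁻⁴ × 180 = 0.06552 m
180–350 m: 0.92×10⁻⁴ × 170 × 0.5 = 0.00782 m
Δh = 0.06552 + 0.00782 = 0.07334 m ≈ 73.3 mm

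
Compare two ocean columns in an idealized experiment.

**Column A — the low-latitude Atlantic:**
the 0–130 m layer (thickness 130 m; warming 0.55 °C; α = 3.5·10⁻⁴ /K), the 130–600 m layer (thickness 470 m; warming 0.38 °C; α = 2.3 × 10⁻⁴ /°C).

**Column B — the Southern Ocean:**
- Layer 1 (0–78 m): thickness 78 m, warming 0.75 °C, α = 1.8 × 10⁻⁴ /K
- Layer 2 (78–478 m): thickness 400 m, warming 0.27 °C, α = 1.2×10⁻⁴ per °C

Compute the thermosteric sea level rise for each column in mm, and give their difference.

Δh_A ≈ 66.1 mm, Δh_B ≈ 23.5 mm; difference ≈ 42.6 mm

A 0–130 m: 3.5×10⁻⁴ × 0.55 × 130 = 0.025025 m
A 470 × 2.3×10⁻⁴ × 0.38 = 0.041078 m
A total: 0.066103 m
B 0–78 m: 0.75 × 78 × 1.8×10⁻⁴ = 0.01053 m
B Layer 2: 0.27 × 400 × 1.2×10⁻⁴ = 0.01296 m
B total: 0.02349 m
Difference: 0.066103 − 0.02349 = 0.042613 m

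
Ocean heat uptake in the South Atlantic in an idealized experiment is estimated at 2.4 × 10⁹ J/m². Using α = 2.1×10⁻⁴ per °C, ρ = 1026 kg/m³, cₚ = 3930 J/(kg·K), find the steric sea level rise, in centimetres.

Δh = αQ/(ρcₚ) = 2.1×10⁻⁴ × 2.4×10⁹ / (1026 × 3930) ≈ 0.12499 m

Δh = 12.5 cm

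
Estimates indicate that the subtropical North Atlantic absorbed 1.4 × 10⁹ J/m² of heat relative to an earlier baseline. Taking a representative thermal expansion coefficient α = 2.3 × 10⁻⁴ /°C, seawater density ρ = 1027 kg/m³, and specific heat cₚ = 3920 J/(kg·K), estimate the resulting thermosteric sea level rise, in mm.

Δh = 80.0 mm

Δh = αQ/(ρcₚ) = 2.3×10⁻⁴ × 1.4×10⁹ / (1027 × 3920) ≈ 0.079983 m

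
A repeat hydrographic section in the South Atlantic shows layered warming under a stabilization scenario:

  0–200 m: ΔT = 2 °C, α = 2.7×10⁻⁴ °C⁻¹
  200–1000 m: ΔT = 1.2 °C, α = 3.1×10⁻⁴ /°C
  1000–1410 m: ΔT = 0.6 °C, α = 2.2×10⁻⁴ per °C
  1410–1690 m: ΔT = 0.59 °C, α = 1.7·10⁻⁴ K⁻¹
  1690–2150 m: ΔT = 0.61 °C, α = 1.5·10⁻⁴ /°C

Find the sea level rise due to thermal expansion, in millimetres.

Δh = 530 mm

2 × 200 × 2.7×10⁻⁴ = 0.10800 m
Layer 2: 1.2 × 3.1×10⁻⁴ × 800 = 0.29760 m
1000–1410 m: 410 × 2.2×10⁻⁴ × 0.6 = 0.05412 m
Layer 4: 280 × 1.7×10⁻⁴ × 0.59 = 0.028084 m
460 × 1.5×10⁻⁴ × 0.61 = 0.04209 m
Δh = 0.10800 + 0.29760 + 0.05412 + 0.028084 + 0.04209 = 0.529894 m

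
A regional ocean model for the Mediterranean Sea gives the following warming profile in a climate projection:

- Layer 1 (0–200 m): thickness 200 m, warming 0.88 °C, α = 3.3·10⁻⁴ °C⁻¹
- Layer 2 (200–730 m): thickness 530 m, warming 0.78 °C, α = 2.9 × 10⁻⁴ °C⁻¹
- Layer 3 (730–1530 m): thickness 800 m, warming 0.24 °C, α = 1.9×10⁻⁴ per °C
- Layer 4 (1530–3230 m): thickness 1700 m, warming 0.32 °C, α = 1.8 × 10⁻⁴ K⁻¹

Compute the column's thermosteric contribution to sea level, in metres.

about 0.31 m

Layer 1: 200 × 0.88 × 3.3×10⁻⁴ = 0.05808 m
200–730 m: 2.9×10⁻⁴ × 0.78 × 530 = 0.119886 m
730–1530 m: 0.24 × 800 × 1.9×10⁻⁴ = 0.03648 m
1.8×10⁻⁴ × 0.32 × 1700 = 0.09792 m
Δh = 0.05808 + 0.119886 + 0.03648 + 0.09792 = 0.312366 m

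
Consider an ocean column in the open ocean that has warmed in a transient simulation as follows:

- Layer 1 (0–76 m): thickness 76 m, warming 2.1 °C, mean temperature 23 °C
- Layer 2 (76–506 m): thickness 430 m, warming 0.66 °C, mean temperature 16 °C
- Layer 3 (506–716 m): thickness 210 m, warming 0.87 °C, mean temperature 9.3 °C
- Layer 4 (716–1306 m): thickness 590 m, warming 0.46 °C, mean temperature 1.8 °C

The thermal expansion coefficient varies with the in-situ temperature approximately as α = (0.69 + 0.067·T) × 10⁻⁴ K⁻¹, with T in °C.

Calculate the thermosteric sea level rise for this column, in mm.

about 132 mm

Layer 1: α = (0.69 + 0.067×23)×10⁻⁴ = 2.231×10⁻⁴ K⁻¹
Layer 2: α = (0.69 + 0.067×16)×10⁻⁴ = 1.762×10⁻⁴ K⁻¹
Layer 3: α = (0.69 + 0.067×9.3)×10⁻⁴ = 1.3131×10⁻⁴ K⁻¹
Layer 4: α = (0.69 + 0.067×1.8)×10⁻⁴ = 0.8106×10⁻⁴ K⁻¹
Layer 1: 2.1 × 76 × 2.231×10⁻⁴ = 0.03560676 m
Layer 2: 0.66 × 430 × 1.762×10⁻⁴ = 0.05000556 m
Layer 3: 1.3131×10⁻⁴ × 210 × 0.87 = 0.023990337 m
0.46 × 0.8106×10⁻⁴ × 590 = 0.021999684 m
Δh = 0.03560676 + 0.05000556 + 0.023990337 + 0.021999684 = 0.131602341 m ≈ 132 mm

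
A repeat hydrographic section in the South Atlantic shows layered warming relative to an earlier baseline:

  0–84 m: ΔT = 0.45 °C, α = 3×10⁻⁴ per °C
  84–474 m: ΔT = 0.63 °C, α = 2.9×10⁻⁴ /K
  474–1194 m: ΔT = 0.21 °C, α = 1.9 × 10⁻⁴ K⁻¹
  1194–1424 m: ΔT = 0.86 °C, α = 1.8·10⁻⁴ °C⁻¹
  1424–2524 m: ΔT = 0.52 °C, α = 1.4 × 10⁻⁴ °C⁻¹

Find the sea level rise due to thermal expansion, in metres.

about 0.227 m

84 × 3×10⁻⁴ × 0.45 = 0.01134 m
Layer 2: 0.63 × 390 × 2.9×10⁻⁴ = 0.071253 m
Layer 3: 720 × 0.21 × 1.9×10⁻⁴ = 0.028728 m
1194–1424 m: 0.86 × 230 × 1.8×10⁻⁴ = 0.035604 m
Layer 5: 1100 × 1.4×10⁻⁴ × 0.52 = 0.08008 m
Δh = 0.01134 + 0.071253 + 0.028728 + 0.035604 + 0.08008 = 0.227005 m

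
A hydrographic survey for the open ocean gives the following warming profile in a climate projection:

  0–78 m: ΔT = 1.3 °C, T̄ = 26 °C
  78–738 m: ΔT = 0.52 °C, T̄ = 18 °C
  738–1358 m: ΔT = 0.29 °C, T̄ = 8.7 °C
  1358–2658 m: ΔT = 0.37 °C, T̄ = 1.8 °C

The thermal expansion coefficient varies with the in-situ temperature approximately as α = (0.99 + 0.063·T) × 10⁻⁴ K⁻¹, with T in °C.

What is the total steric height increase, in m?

about 0.180 m

Layer 1: α = (0.99 + 0.063×26)×10⁻⁴ = 2.628×10⁻⁴ K⁻¹
Layer 2: α = (0.99 + 0.063×18)×10⁻⁴ = 2.124×10⁻⁴ K⁻¹
Layer 3: α = (0.99 + 0.063×8.7)×10⁻⁴ = 1.5381×10⁻⁴ K⁻¹
Layer 4: α = (0.99 + 0.063×1.8)×10⁻⁴ = 1.1034×10⁻⁴ K⁻¹
Layer 1: 78 × 1.3 × 2.628×10⁻⁴ = 0.02664792 m
Layer 2: 660 × 0.52 × 2.124×10⁻⁴ = 0.07289568 m
738–1358 m: 620 × 0.29 × 1.5381×10⁻⁴ = 0.027655038 m
1.1034×10⁻⁴ × 0.37 × 1300 = 0.05307354 m
Δh = 0.02664792 + 0.07289568 + 0.027655038 + 0.05307354 = 0.180272178 m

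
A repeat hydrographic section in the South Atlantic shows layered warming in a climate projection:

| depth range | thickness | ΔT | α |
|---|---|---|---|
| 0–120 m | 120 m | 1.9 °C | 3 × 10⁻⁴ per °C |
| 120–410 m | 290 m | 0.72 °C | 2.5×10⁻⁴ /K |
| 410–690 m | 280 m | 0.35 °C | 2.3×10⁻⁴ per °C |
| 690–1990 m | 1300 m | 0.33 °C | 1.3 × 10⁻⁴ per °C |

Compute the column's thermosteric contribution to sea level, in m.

0.20 m of thermosteric rise

120 × 1.9 × 3×10⁻⁴ = 0.06840 m
0.72 × 290 × 2.5×10⁻⁴ = 0.05220 m
Layer 3: 280 × 2.3×10⁻⁴ × 0.35 = 0.02254 m
Layer 4: 0.33 × 1.3×10⁻⁴ × 1300 = 0.05577 m
Δh = 0.06840 + 0.05220 + 0.02254 + 0.05577 = 0.19891 m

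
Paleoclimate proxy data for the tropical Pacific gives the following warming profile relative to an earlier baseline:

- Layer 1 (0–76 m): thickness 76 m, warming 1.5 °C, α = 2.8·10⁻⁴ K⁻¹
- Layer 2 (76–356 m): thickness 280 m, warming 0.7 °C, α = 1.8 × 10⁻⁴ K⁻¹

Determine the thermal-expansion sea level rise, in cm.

0–76 m: 76 × 2.8×10⁻⁴ × 1.5 = 0.03192 m
76–356 m: 280 × 0.7 × 1.8×10⁻⁴ = 0.03528 m
Δh = 0.03192 + 0.03528 = 0.06720 m

6.72 cm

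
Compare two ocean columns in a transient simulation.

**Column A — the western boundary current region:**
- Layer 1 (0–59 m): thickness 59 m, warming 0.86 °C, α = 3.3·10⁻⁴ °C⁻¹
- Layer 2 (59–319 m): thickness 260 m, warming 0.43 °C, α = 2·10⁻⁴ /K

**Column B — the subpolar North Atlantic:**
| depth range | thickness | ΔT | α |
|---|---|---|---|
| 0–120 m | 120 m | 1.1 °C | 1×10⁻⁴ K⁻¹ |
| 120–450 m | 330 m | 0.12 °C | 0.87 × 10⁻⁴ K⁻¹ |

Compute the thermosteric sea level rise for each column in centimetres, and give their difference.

Δh_A ≈ 3.91 cm, Δh_B ≈ 1.66 cm; difference ≈ 2.25 cm

A Layer 1: 0.86 × 59 × 3.3×10⁻⁴ = 0.0167442 m
A 2×10⁻⁴ × 0.43 × 260 = 0.02236 m
A total: 0.0391042 m
B Layer 1: 1.1 × 120 × 1×10⁻⁴ = 0.01320 m
B 120–450 m: 0.87×10⁻⁴ × 330 × 0.12 = 0.0034452 m
B total: 0.0166452 m
Difference: 0.0391042 − 0.0166452 = 0.022459 m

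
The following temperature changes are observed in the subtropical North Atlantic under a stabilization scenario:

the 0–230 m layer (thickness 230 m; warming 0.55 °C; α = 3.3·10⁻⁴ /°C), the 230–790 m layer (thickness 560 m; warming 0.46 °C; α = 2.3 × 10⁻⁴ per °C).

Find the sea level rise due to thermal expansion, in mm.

Δh = 101 mm

0–230 m: 3.3×10⁻⁴ × 0.55 × 230 = 0.041745 m
0.46 × 2.3×10⁻⁴ × 560 = 0.059248 m
Δh = 0.041745 + 0.059248 = 0.100993 m ≈ 101 mm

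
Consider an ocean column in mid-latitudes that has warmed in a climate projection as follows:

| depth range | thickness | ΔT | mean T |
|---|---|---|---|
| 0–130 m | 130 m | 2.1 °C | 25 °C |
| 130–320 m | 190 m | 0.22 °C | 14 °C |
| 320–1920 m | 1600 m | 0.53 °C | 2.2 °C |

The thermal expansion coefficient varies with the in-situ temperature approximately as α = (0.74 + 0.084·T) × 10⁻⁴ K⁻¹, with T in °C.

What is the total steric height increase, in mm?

Δh ≈ 164 mm

Layer 1: α = (0.74 + 0.084×25)×10⁻⁴ = 2.84×10⁻⁴ K⁻¹
Layer 2: α = (0.74 + 0.084×14)×10⁻⁴ = 1.916×10⁻⁴ K⁻¹
Layer 3: α = (0.74 + 0.084×2.2)×10⁻⁴ = 0.9248×10⁻⁴ K⁻¹
Layer 1: 2.84×10⁻⁴ × 2.1 × 130 = 0.077532 m
0.22 × 1.916×10⁻⁴ × 190 = 0.00800888 m
0.9248×10⁻⁴ × 0.53 × 1600 = 0.07842304 m
Δh = 0.077532 + 0.00800888 + 0.07842304 = 0.16396392 m ≈ 164 mm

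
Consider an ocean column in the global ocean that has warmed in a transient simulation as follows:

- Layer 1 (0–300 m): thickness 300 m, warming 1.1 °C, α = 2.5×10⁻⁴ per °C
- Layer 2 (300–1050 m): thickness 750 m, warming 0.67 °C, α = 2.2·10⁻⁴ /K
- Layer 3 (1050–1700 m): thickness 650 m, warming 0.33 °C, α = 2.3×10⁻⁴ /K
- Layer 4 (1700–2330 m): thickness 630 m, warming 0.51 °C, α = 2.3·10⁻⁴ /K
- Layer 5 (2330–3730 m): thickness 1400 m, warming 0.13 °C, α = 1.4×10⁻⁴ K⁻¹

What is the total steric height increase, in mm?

Layer 1: 2.5×10⁻⁴ × 1.1 × 300 = 0.08250 m
300–1050 m: 750 × 0.67 × 2.2×10⁻⁴ = 0.11055 m
1050–1700 m: 2.3×10⁻⁴ × 0.33 × 650 = 0.049335 m
1700–2330 m: 0.51 × 2.3×10⁻⁴ × 630 = 0.073899 m
2330–3730 m: 1400 × 1.4×10⁻⁴ × 0.13 = 0.02548 m
Δh = 0.08250 + 0.11055 + 0.049335 + 0.073899 + 0.02548 = 0.341764 m

about 342 mm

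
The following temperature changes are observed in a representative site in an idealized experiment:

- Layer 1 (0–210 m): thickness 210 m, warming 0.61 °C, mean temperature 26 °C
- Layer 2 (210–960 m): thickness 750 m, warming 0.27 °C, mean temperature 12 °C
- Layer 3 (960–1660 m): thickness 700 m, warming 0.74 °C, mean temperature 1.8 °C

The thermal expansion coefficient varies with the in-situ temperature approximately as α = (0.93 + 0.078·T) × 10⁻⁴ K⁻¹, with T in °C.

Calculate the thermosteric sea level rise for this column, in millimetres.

131 mm

Layer 1: α = (0.93 + 0.078×26)×10⁻⁴ = 2.958×10⁻⁴ K⁻¹
Layer 2: α = (0.93 + 0.078×12)×10⁻⁴ = 1.866×10⁻⁴ K⁻¹
Layer 3: α = (0.93 + 0.078×1.8)×10⁻⁴ = 1.0704×10⁻⁴ K⁻¹
210 × 2.958×10⁻⁴ × 0.61 = 0.03789198 m
0.27 × 1.866×10⁻⁴ × 750 = 0.0377865 m
Layer 3: 0.74 × 1.0704×10⁻⁴ × 700 = 0.05544672 m
Δh = 0.03789198 + 0.0377865 + 0.05544672 = 0.1311252 m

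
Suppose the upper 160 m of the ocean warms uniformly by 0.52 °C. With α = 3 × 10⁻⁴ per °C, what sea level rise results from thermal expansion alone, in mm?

25.0 mm

Δh = αΔT·H = 3×10⁻⁴ × 0.52 × 160 = 0.02496 m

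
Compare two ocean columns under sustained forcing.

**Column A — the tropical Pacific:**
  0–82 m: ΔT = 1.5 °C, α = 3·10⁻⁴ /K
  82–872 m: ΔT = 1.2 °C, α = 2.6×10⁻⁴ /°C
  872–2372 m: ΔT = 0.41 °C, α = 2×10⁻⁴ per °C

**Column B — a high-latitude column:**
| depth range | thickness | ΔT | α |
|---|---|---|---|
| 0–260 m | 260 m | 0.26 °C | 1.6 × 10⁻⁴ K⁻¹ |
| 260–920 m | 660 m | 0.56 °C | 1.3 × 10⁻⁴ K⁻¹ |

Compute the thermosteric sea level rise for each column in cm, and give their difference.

A: 40.6 cm; B: 5.89 cm; difference 34.8 cm

A 0–82 m: 82 × 3×10⁻⁴ × 1.5 = 0.03690 m
A Layer 2: 790 × 1.2 × 2.6×10⁻⁴ = 0.24648 m
A 872–2372 m: 2×10⁻⁴ × 0.41 × 1500 = 0.12300 m
A total: 0.40638 m
B 260 × 1.6×10⁻⁴ × 0.26 = 0.010816 m
B Layer 2: 1.3×10⁻⁴ × 0.56 × 660 = 0.048048 m
B total: 0.058864 m
Difference: 0.40638 − 0.058864 = 0.347516 m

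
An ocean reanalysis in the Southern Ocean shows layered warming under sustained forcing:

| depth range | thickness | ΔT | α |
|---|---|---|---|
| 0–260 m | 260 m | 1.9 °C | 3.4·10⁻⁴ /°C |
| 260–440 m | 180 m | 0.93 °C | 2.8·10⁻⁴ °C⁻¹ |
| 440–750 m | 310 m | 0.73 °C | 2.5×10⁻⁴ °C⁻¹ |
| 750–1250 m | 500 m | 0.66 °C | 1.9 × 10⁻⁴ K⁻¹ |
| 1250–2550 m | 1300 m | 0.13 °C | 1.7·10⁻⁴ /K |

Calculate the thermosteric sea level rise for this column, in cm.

1.9 × 260 × 3.4×10⁻⁴ = 0.16796 m
2.8×10⁻⁴ × 0.93 × 180 = 0.046872 m
2.5×10⁻⁴ × 0.73 × 310 = 0.056575 m
Layer 4: 500 × 0.66 × 1.9×10⁻⁴ = 0.06270 m
1250–2550 m: 1.7×10⁻⁴ × 1300 × 0.13 = 0.02873 m
Δh = 0.16796 + 0.046872 + 0.056575 + 0.06270 + 0.02873 = 0.362837 m

about 36 cm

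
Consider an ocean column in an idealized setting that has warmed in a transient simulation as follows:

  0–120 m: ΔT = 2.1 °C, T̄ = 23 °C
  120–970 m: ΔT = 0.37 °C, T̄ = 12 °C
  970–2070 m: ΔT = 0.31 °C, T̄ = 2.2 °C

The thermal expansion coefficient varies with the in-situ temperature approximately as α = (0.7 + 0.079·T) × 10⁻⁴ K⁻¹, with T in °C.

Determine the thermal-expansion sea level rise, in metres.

Layer 1: α = (0.7 + 0.079×23)×10⁻⁴ = 2.517×10⁻⁴ K⁻¹
Layer 2: α = (0.7 + 0.079×12)×10⁻⁴ = 1.648×10⁻⁴ K⁻¹
Layer 3: α = (0.7 + 0.079×2.2)×10⁻⁴ = 0.8738×10⁻⁴ K⁻¹
0–120 m: 120 × 2.1 × 2.517×10⁻⁴ = 0.0634284 m
0.37 × 850 × 1.648×10⁻⁴ = 0.0518296 m
Layer 3: 1100 × 0.31 × 0.8738×10⁻⁴ = 0.02979658 m
Δh = 0.0634284 + 0.0518296 + 0.02979658 = 0.14505458 m ≈ 0.15 m

0.15 m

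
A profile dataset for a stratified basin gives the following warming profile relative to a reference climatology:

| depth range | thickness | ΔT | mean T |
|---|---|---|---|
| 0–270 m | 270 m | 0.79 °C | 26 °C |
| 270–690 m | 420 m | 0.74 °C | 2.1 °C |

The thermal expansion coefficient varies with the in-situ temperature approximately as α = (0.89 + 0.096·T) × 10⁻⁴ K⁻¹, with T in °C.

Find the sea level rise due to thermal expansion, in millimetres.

Δh ≈ 110 mm

Layer 1: α = (0.89 + 0.096×26)×10⁻⁴ = 3.386×10⁻⁴ K⁻¹
Layer 2: α = (0.89 + 0.096×2.1)×10⁻⁴ = 1.0916×10⁻⁴ K⁻¹
3.386×10⁻⁴ × 270 × 0.79 = 0.07222338 m
1.0916×10⁻⁴ × 420 × 0.74 = 0.033926928 m
Δh = 0.07222338 + 0.033926928 = 0.106150308 m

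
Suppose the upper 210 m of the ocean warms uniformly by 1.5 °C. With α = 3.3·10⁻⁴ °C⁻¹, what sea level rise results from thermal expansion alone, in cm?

about 10.4 cm

Δh = αΔT·H = 3.3×10⁻⁴ × 1.5 × 210 = 0.10395 m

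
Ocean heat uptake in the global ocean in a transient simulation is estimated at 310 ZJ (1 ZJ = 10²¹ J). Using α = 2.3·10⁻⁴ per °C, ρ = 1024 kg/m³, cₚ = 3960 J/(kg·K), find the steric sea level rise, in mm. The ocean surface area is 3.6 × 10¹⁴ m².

Δh ≈ 49 mm

Per unit area: Q = 310×10²¹ / (3.6×10¹⁴) ≈ 8.611×10⁸ J/m²
Δh = αQ/(ρcₚ) = 2.3×10⁻⁴ × 8.611×10⁸ / (1024 × 3960) ≈ 0.048841 m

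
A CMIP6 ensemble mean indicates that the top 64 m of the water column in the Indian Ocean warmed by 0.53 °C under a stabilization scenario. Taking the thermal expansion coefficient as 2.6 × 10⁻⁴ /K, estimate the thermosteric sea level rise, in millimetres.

Δh = αΔT·H = 2.6×10⁻⁴ × 0.53 × 64 = 0.0088192 m

Δh = 8.82 mm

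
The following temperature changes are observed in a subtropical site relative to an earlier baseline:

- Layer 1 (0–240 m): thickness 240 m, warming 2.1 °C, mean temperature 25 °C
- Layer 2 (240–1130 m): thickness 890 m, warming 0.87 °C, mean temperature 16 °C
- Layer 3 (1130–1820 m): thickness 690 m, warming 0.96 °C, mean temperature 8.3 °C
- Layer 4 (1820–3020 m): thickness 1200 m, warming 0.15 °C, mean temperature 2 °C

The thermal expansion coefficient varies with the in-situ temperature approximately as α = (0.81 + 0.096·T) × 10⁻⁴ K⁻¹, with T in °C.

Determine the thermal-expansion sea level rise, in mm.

about 468 mm

Layer 1: α = (0.81 + 0.096×25)×10⁻⁴ = 3.21×10⁻⁴ K⁻¹
Layer 2: α = (0.81 + 0.096×16)×10⁻⁴ = 2.346×10⁻⁴ K⁻¹
Layer 3: α = (0.81 + 0.096×8.3)×10⁻⁴ = 1.6068×10⁻⁴ K⁻¹
Layer 4: α = (0.81 + 0.096×2)×10⁻⁴ = 1.002×10⁻⁴ K⁻¹
2.1 × 3.21×10⁻⁴ × 240 = 0.161784 m
890 × 2.346×10⁻⁴ × 0.87 = 0.18165078 m
Layer 3: 690 × 0.96 × 1.6068×10⁻⁴ = 0.106434432 m
Layer 4: 1.002×10⁻⁴ × 0.15 × 1200 = 0.018036 m
Δh = 0.161784 + 0.18165078 + 0.106434432 + 0.018036 = 0.467905212 m ≈ 468 mm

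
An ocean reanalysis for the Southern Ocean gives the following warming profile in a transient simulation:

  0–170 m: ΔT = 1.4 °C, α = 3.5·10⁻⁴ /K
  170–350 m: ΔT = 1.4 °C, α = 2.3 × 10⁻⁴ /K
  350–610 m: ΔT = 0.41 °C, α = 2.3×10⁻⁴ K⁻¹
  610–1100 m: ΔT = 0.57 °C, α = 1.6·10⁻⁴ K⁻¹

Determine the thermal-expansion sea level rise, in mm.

170 × 3.5×10⁻⁴ × 1.4 = 0.08330 m
180 × 1.4 × 2.3×10⁻⁴ = 0.05796 m
0.41 × 2.3×10⁻⁴ × 260 = 0.024518 m
Layer 4: 490 × 0.57 × 1.6×10⁻⁴ = 0.044688 m
Δh = 0.08330 + 0.05796 + 0.024518 + 0.044688 = 0.210466 m ≈ 210 mm

Δh ≈ 210 mm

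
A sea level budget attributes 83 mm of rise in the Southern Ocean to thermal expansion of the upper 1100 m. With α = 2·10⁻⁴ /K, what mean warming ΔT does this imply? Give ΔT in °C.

ΔT ≈ 0.377 °C

ΔT = Δh/(αH) = 0.083 / (2×10⁻⁴ × 1100) ≈ 0.3773 °C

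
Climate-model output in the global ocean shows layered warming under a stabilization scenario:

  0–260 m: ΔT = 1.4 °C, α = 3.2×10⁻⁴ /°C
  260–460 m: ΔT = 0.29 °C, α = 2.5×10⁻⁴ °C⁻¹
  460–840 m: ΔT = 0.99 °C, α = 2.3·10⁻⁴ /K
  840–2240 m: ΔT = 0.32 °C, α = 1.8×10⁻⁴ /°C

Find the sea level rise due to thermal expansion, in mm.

Layer 1: 3.2×10⁻⁴ × 260 × 1.4 = 0.11648 m
260–460 m: 2.5×10⁻⁴ × 200 × 0.29 = 0.01450 m
460–840 m: 380 × 0.99 × 2.3×10⁻⁴ = 0.086526 m
840–2240 m: 1400 × 0.32 × 1.8×10⁻⁴ = 0.08064 m
Δh = 0.11648 + 0.01450 + 0.086526 + 0.08064 = 0.298146 m ≈ 300 mm

Δh = 300 mm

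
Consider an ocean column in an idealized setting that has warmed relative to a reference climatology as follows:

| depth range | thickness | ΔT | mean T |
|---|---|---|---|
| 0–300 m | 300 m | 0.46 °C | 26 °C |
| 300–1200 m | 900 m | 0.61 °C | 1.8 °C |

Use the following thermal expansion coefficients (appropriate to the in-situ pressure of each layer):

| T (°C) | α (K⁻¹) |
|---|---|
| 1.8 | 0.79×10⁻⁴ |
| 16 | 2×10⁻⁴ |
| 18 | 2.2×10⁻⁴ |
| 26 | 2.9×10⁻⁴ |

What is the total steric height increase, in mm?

83 mm of thermosteric rise

Layer 1 at 26 °C → α = 2.9×10⁻⁴ K⁻¹
Layer 2 at 1.8 °C → α = 0.79×10⁻⁴ K⁻¹
300 × 2.9×10⁻⁴ × 0.46 = 0.04002 m
300–1200 m: 900 × 0.61 × 0.79×10⁻⁴ = 0.043371 m
Δh = 0.04002 + 0.043371 = 0.083391 m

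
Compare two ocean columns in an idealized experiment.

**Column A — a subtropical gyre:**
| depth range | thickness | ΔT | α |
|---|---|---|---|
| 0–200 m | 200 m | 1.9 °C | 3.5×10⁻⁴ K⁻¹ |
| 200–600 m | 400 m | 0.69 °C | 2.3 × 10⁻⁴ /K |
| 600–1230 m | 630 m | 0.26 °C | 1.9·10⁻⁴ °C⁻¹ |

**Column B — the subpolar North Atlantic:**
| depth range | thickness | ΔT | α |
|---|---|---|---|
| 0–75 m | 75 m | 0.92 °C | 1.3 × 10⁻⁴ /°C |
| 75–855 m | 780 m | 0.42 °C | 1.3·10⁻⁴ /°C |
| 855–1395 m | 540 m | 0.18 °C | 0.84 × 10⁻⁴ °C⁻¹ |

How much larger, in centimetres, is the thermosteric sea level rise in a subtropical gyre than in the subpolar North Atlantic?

A Layer 1: 200 × 3.5×10⁻⁴ × 1.9 = 0.13300 m
A 200–600 m: 400 × 2.3×10⁻⁴ × 0.69 = 0.06348 m
A 1.9×10⁻⁴ × 0.26 × 630 = 0.031122 m
A total: 0.227602 m
B 1.3×10⁻⁴ × 0.92 × 75 = 0.00897 m
B 75–855 m: 780 × 0.42 × 1.3×10⁻⁴ = 0.042588 m
B Layer 3: 0.84×10⁻⁴ × 540 × 0.18 = 0.0081648 m
B total: 0.0597228 m
Difference: 0.227602 − 0.0597228 = 0.1678792 m

17 cm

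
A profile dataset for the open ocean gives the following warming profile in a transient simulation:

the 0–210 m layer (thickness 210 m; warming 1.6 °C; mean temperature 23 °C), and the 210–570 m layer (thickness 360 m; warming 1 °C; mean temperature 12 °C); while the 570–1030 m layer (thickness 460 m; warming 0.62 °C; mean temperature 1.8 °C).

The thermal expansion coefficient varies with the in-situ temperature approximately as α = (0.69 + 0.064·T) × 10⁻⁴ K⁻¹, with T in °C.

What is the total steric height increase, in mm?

Layer 1: α = (0.69 + 0.064×23)×10⁻⁴ = 2.162×10⁻⁴ K⁻¹
Layer 2: α = (0.69 + 0.064×12)×10⁻⁴ = 1.458×10⁻⁴ K⁻¹
Layer 3: α = (0.69 + 0.064×1.8)×10⁻⁴ = 0.8052×10⁻⁴ K⁻¹
210 × 2.162×10⁻⁴ × 1.6 = 0.0726432 m
1 × 360 × 1.458×10⁻⁴ = 0.052488 m
0.62 × 460 × 0.8052×10⁻⁴ = 0.022964304 m
Δh = 0.0726432 + 0.052488 + 0.022964304 = 0.148095504 m ≈ 148 mm

Δh = 148 mm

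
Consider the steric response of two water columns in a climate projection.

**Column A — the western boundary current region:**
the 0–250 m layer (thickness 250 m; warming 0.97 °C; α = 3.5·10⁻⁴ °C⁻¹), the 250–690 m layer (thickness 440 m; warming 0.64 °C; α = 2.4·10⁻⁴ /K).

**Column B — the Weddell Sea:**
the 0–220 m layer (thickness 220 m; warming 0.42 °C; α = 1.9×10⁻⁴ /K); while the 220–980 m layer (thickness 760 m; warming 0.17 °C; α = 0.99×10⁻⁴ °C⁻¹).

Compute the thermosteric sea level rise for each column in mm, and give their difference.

A: 152 mm; B: 30.3 mm; difference 122 mm

A 0–250 m: 3.5×10⁻⁴ × 0.97 × 250 = 0.084875 m
A Layer 2: 440 × 0.64 × 2.4×10⁻⁴ = 0.067584 m
A total: 0.152459 m
B Layer 1: 0.42 × 1.9×10⁻⁴ × 220 = 0.017556 m
B 220–980 m: 0.17 × 0.99×10⁻⁴ × 760 = 0.0127908 m
B total: 0.0303468 m
Difference: 0.152459 − 0.0303468 = 0.1221122 m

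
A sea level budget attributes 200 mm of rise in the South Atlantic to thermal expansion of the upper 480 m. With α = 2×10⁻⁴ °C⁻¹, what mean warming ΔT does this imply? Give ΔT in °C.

ΔT = Δh/(αH) = 0.2 / (2×10⁻⁴ × 480) ≈ 2.083 °C

about 2.1 °C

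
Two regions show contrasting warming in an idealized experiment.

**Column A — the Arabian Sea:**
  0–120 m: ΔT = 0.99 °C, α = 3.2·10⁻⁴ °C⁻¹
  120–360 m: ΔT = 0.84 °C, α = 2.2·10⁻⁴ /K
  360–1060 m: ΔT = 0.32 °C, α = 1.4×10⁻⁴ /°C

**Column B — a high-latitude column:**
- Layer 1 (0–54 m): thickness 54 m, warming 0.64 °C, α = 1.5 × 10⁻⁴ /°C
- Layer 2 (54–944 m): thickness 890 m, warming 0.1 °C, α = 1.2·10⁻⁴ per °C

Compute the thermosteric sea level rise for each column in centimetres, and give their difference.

Δh_A ≈ 11 cm, Δh_B ≈ 1.6 cm; difference ≈ 9.8 cm

A 0–120 m: 120 × 3.2×10⁻⁴ × 0.99 = 0.038016 m
A Layer 2: 0.84 × 2.2×10⁻⁴ × 240 = 0.044352 m
A 360–1060 m: 1.4×10⁻⁴ × 700 × 0.32 = 0.03136 m
A total: 0.113728 m
B 0–54 m: 1.5×10⁻⁴ × 54 × 0.64 = 0.005184 m
B 54–944 m: 1.2×10⁻⁴ × 890 × 0.1 = 0.01068 m
B total: 0.015864 m
Difference: 0.113728 − 0.015864 = 0.097864 m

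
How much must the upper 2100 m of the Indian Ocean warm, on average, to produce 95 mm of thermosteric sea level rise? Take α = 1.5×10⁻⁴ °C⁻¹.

ΔT = Δh/(αH) = 0.095 / (1.5×10⁻⁴ × 2100) ≈ 0.3016 K

0.30 K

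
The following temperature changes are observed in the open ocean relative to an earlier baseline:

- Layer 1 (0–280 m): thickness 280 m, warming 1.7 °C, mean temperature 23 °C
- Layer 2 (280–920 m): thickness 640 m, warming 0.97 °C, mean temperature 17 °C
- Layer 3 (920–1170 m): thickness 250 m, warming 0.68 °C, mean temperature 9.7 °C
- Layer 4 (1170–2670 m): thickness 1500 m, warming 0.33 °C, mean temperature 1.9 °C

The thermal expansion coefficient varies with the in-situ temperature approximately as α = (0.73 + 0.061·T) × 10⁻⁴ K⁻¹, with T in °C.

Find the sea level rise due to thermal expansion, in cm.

27.6 cm of thermosteric rise

Layer 1: α = (0.73 + 0.061×23)×10⁻⁴ = 2.133×10⁻⁴ K⁻¹
Layer 2: α = (0.73 + 0.061×17)×10⁻⁴ = 1.767×10⁻⁴ K⁻¹
Layer 3: α = (0.73 + 0.061×9.7)×10⁻⁴ = 1.3217×10⁻⁴ K⁻¹
Layer 4: α = (0.73 + 0.061×1.9)×10⁻⁴ = 0.8459×10⁻⁴ K⁻¹
Layer 1: 280 × 1.7 × 2.133×10⁻⁴ = 0.1015308 m
280–920 m: 640 × 0.97 × 1.767×10⁻⁴ = 0.10969536 m
1.3217×10⁻⁴ × 0.68 × 250 = 0.0224689 m
0.33 × 0.8459×10⁻⁴ × 1500 = 0.04187205 m
Δh = 0.1015308 + 0.10969536 + 0.0224689 + 0.04187205 = 0.27556711 m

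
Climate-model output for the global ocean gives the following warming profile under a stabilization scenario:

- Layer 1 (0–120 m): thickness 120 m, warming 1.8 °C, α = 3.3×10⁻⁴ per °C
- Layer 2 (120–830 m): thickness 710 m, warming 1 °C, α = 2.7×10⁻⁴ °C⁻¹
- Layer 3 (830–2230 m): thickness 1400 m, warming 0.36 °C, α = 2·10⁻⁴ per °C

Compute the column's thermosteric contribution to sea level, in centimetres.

about 36.4 cm

Layer 1: 120 × 1.8 × 3.3×10⁻⁴ = 0.07128 m
2.7×10⁻⁴ × 710 × 1 = 0.19170 m
1400 × 2×10⁻⁴ × 0.36 = 0.10080 m
Δh = 0.07128 + 0.19170 + 0.10080 = 0.36378 m ≈ 36.4 cm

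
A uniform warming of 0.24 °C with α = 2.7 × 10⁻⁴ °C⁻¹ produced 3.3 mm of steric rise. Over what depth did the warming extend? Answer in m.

H = Δh/(αΔT) = 0.0033 / (2.7×10⁻⁴ × 0.24) ≈ 50.93 m

H ≈ 50.9 m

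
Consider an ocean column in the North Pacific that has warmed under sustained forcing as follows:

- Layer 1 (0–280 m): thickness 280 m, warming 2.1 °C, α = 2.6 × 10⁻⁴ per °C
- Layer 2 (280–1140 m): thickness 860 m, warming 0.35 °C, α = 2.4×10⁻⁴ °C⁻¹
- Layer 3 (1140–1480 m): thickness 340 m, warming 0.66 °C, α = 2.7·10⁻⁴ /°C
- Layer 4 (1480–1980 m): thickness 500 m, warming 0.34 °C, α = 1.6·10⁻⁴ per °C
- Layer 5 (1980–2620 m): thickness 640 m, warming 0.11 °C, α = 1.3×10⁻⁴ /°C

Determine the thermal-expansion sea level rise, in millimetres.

2.6×10⁻⁴ × 280 × 2.1 = 0.15288 m
280–1140 m: 0.35 × 860 × 2.4×10⁻⁴ = 0.07224 m
1140–1480 m: 340 × 2.7×10⁻⁴ × 0.66 = 0.060588 m
Layer 4: 500 × 1.6×10⁻⁴ × 0.34 = 0.02720 m
1980–2620 m: 0.11 × 1.3×10⁻⁴ × 640 = 0.009152 m
Δh = 0.15288 + 0.07224 + 0.060588 + 0.02720 + 0.009152 = 0.32206 m ≈ 322 mm

about 322 mm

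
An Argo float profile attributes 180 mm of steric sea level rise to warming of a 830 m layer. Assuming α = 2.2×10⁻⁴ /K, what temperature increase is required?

ΔT = Δh/(αH) = 0.18 / (2.2×10⁻⁴ × 830) ≈ 0.9858 °C

about 0.986 °C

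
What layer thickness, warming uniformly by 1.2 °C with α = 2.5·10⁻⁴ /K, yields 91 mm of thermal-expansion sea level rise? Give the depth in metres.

H ≈ 303 m

H = Δh/(αΔT) = 0.091 / (2.5×10⁻⁴ × 1.2) ≈ 303.3 m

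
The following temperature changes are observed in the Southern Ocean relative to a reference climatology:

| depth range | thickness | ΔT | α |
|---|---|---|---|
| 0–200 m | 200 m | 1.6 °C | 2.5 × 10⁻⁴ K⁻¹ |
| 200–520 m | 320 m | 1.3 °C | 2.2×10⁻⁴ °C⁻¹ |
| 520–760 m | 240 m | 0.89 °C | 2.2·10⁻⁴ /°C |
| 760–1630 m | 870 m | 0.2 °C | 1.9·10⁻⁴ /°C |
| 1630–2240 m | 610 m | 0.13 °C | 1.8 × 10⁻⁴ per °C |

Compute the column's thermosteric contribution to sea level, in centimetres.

Δh = 26.6 cm

1.6 × 2.5×10⁻⁴ × 200 = 0.08000 m
320 × 2.2×10⁻⁴ × 1.3 = 0.09152 m
240 × 0.89 × 2.2×10⁻⁴ = 0.046992 m
760–1630 m: 870 × 0.2 × 1.9×10⁻⁴ = 0.03306 m
610 × 0.13 × 1.8×10⁻⁴ = 0.014274 m
Δh = 0.08000 + 0.09152 + 0.046992 + 0.03306 + 0.014274 = 0.265846 m ≈ 26.6 cm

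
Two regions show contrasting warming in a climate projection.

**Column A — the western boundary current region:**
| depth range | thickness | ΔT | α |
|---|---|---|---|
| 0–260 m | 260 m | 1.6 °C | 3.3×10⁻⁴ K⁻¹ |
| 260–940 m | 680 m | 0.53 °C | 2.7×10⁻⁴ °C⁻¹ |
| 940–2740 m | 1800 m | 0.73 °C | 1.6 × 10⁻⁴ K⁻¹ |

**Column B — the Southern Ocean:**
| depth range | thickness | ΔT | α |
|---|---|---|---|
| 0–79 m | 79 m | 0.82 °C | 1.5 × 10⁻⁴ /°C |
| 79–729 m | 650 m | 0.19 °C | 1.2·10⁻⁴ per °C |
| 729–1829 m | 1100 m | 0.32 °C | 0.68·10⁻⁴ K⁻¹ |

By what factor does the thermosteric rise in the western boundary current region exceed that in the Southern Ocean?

≈ 9.2×

A Layer 1: 1.6 × 260 × 3.3×10⁻⁴ = 0.13728 m
A Layer 2: 680 × 2.7×10⁻⁴ × 0.53 = 0.097308 m
A 940–2740 m: 1.6×10⁻⁴ × 0.73 × 1800 = 0.21024 m
A total: 0.444828 m
B Layer 1: 79 × 0.82 × 1.5×10⁻⁴ = 0.009717 m
B Layer 2: 650 × 0.19 × 1.2×10⁻⁴ = 0.01482 m
B Layer 3: 0.32 × 1100 × 0.68×10⁻⁴ = 0.023936 m
B total: 0.048473 m
Ratio: 0.444828 / 0.048473 ≈ 9.177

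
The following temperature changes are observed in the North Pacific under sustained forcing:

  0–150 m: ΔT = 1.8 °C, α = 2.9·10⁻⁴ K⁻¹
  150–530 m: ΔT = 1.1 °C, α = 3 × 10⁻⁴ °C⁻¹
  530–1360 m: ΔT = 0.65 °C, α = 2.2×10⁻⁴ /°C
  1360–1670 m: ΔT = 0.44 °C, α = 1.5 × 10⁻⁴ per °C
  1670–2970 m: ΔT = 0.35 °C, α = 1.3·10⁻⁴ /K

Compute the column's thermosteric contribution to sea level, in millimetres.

Layer 1: 1.8 × 2.9×10⁻⁴ × 150 = 0.07830 m
Layer 2: 3×10⁻⁴ × 380 × 1.1 = 0.12540 m
Layer 3: 2.2×10⁻⁴ × 830 × 0.65 = 0.11869 m
1.5×10⁻⁴ × 310 × 0.44 = 0.02046 m
1670–2970 m: 0.35 × 1.3×10⁻⁴ × 1300 = 0.05915 m
Δh = 0.07830 + 0.12540 + 0.11869 + 0.02046 + 0.05915 = 0.40200 m

Δh ≈ 402 mm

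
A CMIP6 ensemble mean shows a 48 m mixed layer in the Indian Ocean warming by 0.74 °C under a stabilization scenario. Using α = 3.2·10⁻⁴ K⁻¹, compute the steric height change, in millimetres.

Δh ≈ 11.4 mm

Δh = αΔT·H = 3.2×10⁻⁴ × 0.74 × 48 = 0.0113664 m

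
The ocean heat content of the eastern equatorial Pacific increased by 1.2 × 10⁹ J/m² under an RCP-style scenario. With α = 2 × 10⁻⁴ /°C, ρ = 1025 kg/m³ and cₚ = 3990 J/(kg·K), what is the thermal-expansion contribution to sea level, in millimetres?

about 58.7 mm

Δh = αQ/(ρcₚ) = 2×10⁻⁴ × 1.2×10⁹ / (1025 × 3990) ≈ 0.058683 m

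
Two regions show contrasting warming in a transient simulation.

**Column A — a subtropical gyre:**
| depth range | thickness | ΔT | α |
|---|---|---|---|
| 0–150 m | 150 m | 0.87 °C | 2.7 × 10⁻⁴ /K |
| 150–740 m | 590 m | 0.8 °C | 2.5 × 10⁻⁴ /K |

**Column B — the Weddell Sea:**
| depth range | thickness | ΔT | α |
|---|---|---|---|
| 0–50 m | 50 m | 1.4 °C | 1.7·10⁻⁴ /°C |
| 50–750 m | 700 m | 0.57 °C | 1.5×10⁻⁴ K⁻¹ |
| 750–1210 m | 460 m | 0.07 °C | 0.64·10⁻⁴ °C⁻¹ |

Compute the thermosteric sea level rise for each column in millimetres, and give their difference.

A 0.87 × 2.7×10⁻⁴ × 150 = 0.035235 m
A Layer 2: 590 × 0.8 × 2.5×10⁻⁴ = 0.11800 m
A total: 0.153235 m
B Layer 1: 50 × 1.4 × 1.7×10⁻⁴ = 0.01190 m
B 50–750 m: 700 × 0.57 × 1.5×10⁻⁴ = 0.05985 m
B 750–1210 m: 0.07 × 0.64×10⁻⁴ × 460 = 0.0020608 m
B total: 0.0738108 m
Difference: 0.153235 − 0.0738108 = 0.0794242 m

Δh_A ≈ 150 mm, Δh_B ≈ 74 mm; difference ≈ 79 mm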